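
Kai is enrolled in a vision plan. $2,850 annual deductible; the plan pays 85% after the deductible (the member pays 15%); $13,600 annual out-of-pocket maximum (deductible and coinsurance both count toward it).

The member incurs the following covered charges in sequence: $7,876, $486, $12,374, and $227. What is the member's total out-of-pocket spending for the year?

$5,566.95

Claim 1 — $7,876: $2,850 finishes the deductible; $5,026 goes to coinsurance; 15% of $5,026 = $753.90. Member owes $3,603.90 (running OOP $3,603.90).
Claim 2 — $486: deductible already satisfied, so member's share is 15% × $486 = $72.90. Member pays $72.90; OOP now $3,676.80.
Claim 3 — $12,374: deductible met; 15% of $12,374 = $1,856.10. Member owes $1,856.10 (running OOP $5,532.90).
Claim 4 — $227: deductible met; 15% of $227 = $34.05. Member pays $34.05; OOP now $5,566.95.
Summing the member's payments: $3,603.90 + $72.90 + $1,856.10 + $34.05 = $5,566.95.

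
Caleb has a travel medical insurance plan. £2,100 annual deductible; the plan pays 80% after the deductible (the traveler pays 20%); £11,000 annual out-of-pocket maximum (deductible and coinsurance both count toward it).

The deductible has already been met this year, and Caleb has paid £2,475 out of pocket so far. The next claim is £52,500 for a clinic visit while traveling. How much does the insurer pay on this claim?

With the deductible met, the entire £52,500 is subject to coinsurance.
Coinsurance: £52,500 × 20% = £10,500.
That would bring total out-of-pocket to £12,975, past the £11,000 cap. The traveler is capped at £11,000 − £2,475 = £8,525 on this claim.
The plan picks up £52,500 − £8,525 = £43,975.

£43,975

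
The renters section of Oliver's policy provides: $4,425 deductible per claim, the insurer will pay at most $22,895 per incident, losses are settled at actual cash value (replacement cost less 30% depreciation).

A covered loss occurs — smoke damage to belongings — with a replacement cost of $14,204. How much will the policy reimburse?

$5,517.80

Actual cash value after 30% depreciation: $14,204 × 70% = $9,942.80.
Less the $4,425 deductible: $9,942.80 − $4,425 = $5,517.80.
That's under the $22,895 cap, so the insurer reimburses the full $5,517.80.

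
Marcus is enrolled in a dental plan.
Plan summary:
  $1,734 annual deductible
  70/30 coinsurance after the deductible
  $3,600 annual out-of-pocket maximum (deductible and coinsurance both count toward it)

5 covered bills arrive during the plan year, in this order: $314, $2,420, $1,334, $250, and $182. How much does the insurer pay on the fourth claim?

$175

Bill 1, $314: fully absorbed by the deductible. Patient pays $314; OOP now $314. Plan pays $314 − $314 = $0.
Bill 2, $2,420: deductible takes $1,420, $1,000 remains; patient's 30% is $300. Cost to patient: $1,720. OOP to date $2,034. Plan pays $2,420 − $1,720 = $700.
Bill 3, $1,334: 30% coinsurance on $1,334 = $400.20. Cost to patient: $400.20. OOP to date $2,434.20. Plan pays $1,334 − $400.20 = $933.80.
Bill 4, $250: 30% coinsurance on $250 = $75. Patient pays $75; OOP now $2,509.20. Plan pays $250 − $75 = $175.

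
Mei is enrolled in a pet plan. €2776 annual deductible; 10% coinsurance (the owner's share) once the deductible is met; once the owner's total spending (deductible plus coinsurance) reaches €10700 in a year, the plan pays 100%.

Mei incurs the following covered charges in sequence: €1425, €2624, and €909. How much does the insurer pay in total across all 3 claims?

€1963.80

Claim 1 (€1425): all of it applies to the deductible. Owner pays €1425; OOP now €1425. Plan pays €1425 − €1425 = €0.
Claim 2 (€2624): deductible takes €1351, €1273 remains; owner's 10% is €127.30. Cost to owner: €1478.30. OOP to date €2903.30. Insurer: €2624 − €1478.30 = €1145.70.
Claim 3 (€909): deductible already satisfied, so owner's share is 10% × €909 = €90.90. Owner owes €90.90 (running OOP €2994.20). Insurer: €909 − €90.90 = €818.10.
Insurer total: €0 + €1145.70 + €818.10 = €1963.80.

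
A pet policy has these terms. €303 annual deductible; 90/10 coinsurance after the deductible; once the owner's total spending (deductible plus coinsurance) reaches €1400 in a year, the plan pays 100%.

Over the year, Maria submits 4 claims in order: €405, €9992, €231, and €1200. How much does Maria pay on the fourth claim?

Claim 1 (€405): €303 to deductible, leaving €102; 10% of €102 = €10.20. Owner owes €313.20 (running OOP €313.20).
Claim 2 (€9992): deductible met; 10% of €9992 = €999.20. Cost to owner: €999.20. OOP to date €1312.40.
Claim 3 (€231): deductible already satisfied, so owner's share is 10% × €231 = €23.10. Owner owes €23.10 (running OOP €1335.50).
Claim 4 (€1200): deductible already satisfied, so owner's share is 10% × €1200 = €120. That would push OOP to €1455.50, over the €1400 cap, so owner pays €1400 − €1335.50 = €64.50.

€64.50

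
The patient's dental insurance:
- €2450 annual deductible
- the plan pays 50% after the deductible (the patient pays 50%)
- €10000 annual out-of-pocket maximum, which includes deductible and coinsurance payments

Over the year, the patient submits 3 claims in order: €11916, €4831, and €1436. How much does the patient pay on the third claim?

€401.50

Bill 1, €11916: deductible takes €2450, €9466 remains; patient's 50% is €4733. Cost to patient: €7183. OOP to date €7183.
Bill 2, €4831: 50% coinsurance on €4831 = €2415.50. Patient owes €2415.50 (running OOP €9598.50).
Bill 3, €1436: deductible met; 50% of €1436 = €718. OOP would hit €10316.50 > €10000, so the cap limits the patient to €10000 − €9598.50 = €401.50.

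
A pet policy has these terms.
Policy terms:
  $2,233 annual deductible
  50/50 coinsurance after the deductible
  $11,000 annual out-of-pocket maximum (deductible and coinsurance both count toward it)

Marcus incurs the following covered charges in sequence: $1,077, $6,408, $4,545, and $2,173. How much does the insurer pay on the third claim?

Claim 1 ($1,077): fully absorbed by the deductible. Cost to owner: $1,077. OOP to date $1,077. Plan pays $1,077 − $1,077 = $0.
Claim 2 ($6,408): $1,156 finishes the deductible; $5,252 goes to coinsurance; owner's 50% is $2,626. Owner owes $3,782 (running OOP $4,859). Plan pays $6,408 − $3,782 = $2,626.
Claim 3 ($4,545): 50% coinsurance on $4,545 = $2,272.50. Owner pays $2,272.50; OOP now $7,131.50. Insurer: $4,545 − $2,272.50 = $2,272.50.

$2,272.50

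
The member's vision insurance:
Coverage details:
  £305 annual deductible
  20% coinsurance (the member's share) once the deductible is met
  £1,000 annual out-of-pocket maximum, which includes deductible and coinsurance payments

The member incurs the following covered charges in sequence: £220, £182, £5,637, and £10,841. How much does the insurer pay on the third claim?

Claim 1 (£220): all of it applies to the deductible. Cost to member: £220. OOP to date £220. Plan pays £220 − £220 = £0.
Claim 2 (£182): £85 to deductible, leaving £97; member's 20% is £19.40. Member pays £104.40; OOP now £324.40. Plan pays £182 − £104.40 = £77.60.
Claim 3 (£5,637): deductible already satisfied, so member's share is 20% × £5,637 = £1,127.40. OOP would hit £1,451.80 > £1,000, so the cap limits the member to £1,000 − £324.40 = £675.60. Insurer: £5,637 − £675.60 = £4,961.40.

£4,961.40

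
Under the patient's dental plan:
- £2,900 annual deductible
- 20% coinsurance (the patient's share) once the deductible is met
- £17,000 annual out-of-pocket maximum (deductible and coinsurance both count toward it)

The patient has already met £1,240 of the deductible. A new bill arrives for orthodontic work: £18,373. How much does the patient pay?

£5,002.60

Deductible still to meet: £2,900 − £1,240 = £1,660.
That leaves £18,373 − £1,660 = £16,713 for coinsurance.
Coinsurance: £16,713 × 20% = £3,342.60.
That puts the patient's cost at £1,660 + £3,342.60 = £5,002.60 before any cap.
Cumulative spending £1,240 + £5,002.60 = £6,242.60 stays under the £17,000 maximum.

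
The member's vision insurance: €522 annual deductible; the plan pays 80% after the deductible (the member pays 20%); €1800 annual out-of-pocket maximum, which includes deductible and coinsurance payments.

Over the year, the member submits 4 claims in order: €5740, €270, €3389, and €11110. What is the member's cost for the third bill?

Claim 1 (€5740): deductible takes €522, €5218 remains; coinsurance €5218 × 20% = €1043.60. Member owes €1565.60 (running OOP €1565.60).
Claim 2 (€270): 20% coinsurance on €270 = €54. Member owes €54 (running OOP €1619.60).
Claim 3 (€3389): deductible met; 20% of €3389 = €677.80. OOP would hit €2297.40 > €1800, so the cap limits the member to €1800 − €1619.60 = €180.40.

€180.40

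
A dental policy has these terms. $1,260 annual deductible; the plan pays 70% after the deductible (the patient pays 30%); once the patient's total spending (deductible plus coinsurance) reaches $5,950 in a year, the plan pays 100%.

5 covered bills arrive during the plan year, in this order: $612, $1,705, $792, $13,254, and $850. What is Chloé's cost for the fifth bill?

Claim 1 ($612): entire amount goes to the deductible. Patient pays $612; OOP now $612.
Claim 2 ($1,705): $648 to deductible, leaving $1,057; coinsurance $1,057 × 30% = $317.10. Patient owes $965.10 (running OOP $1,577.10).
Claim 3 ($792): 30% coinsurance on $792 = $237.60. Patient owes $237.60 (running OOP $1,814.70).
Claim 4 ($13,254): deductible already satisfied, so patient's share is 30% × $13,254 = $3,976.20. Patient pays $3,976.20; OOP now $5,790.90.
Claim 5 ($850): deductible met; 30% of $850 = $255. That would push OOP to $6,045.90, over the $5,950 cap, so patient pays $5,950 − $5,790.90 = $159.10.

$159.10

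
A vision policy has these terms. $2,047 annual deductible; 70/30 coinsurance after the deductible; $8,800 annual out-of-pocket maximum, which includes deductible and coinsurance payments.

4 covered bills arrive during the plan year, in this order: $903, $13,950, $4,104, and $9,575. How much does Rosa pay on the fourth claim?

$1,680

#1 ($903): all of it applies to the deductible. Member pays $903; OOP now $903.
#2 ($13,950): deductible takes $1,144, $12,806 remains; coinsurance $12,806 × 30% = $3,841.80. Member pays $4,985.80; OOP now $5,888.80.
#3 ($4,104): 30% coinsurance on $4,104 = $1,231.20. Member owes $1,231.20 (running OOP $7,120).
#4 ($9,575): 30% coinsurance on $9,575 = $2,872.50. That would push OOP to $9,992.50, over the $8,800 cap, so member pays $8,800 − $7,120 = $1,680.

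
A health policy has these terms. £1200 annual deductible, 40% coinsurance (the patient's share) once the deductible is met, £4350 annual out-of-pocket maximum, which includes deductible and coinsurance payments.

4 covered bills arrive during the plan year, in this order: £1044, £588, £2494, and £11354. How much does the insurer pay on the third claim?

£1496.40

#1 (£1044): fully absorbed by the deductible. Patient pays £1044; OOP now £1044. Plan pays £1044 − £1044 = £0.
#2 (£588): £156 finishes the deductible; £432 goes to coinsurance; coinsurance £432 × 40% = £172.80. Patient owes £328.80 (running OOP £1372.80). Insurer: £588 − £328.80 = £259.20.
#3 (£2494): 40% coinsurance on £2494 = £997.60. Cost to patient: £997.60. OOP to date £2370.40. Plan pays £2494 − £997.60 = £1496.40.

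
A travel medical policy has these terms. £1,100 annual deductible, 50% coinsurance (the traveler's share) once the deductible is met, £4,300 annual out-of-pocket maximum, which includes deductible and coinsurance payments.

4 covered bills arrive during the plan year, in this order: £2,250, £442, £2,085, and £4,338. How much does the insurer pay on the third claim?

£1,042.50

Claim 1 (£2,250): deductible takes £1,100, £1,150 remains; coinsurance £1,150 × 50% = £575. Traveler owes £1,675 (running OOP £1,675). Insurer: £2,250 − £1,675 = £575.
Claim 2 (£442): deductible met; 50% of £442 = £221. Traveler pays £221; OOP now £1,896. Insurer: £442 − £221 = £221.
Claim 3 (£2,085): deductible already satisfied, so traveler's share is 50% × £2,085 = £1,042.50. Traveler pays £1,042.50; OOP now £2,938.50. Plan pays £2,085 − £1,042.50 = £1,042.50.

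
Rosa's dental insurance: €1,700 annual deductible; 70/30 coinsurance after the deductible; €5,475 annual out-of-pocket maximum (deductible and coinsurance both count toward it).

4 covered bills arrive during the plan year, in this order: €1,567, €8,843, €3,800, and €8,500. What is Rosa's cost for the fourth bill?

Claim 1 — €1,567: entire amount goes to the deductible. Patient pays €1,567; OOP now €1,567.
Claim 2 — €8,843: €133 finishes the deductible; €8,710 goes to coinsurance; 30% of €8,710 = €2,613. Cost to patient: €2,746. OOP to date €4,313.
Claim 3 — €3,800: deductible already satisfied, so patient's share is 30% × €3,800 = €1,140. Patient pays €1,140; OOP now €5,453.
Claim 4 — €8,500: deductible met; 30% of €8,500 = €2,550. OOP would hit €8,003 > €5,475, so the cap limits the patient to €5,475 − €5,453 = €22.

€22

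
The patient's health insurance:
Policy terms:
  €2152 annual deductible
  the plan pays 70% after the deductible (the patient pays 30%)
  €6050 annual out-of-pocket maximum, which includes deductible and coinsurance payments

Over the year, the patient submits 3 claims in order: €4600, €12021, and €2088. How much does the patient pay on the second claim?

€3163.60

Bill 1, €4600: €2152 finishes the deductible; €2448 goes to coinsurance; coinsurance €2448 × 30% = €734.40. Patient pays €2886.40; OOP now €2886.40.
Bill 2, €12021: deductible already satisfied, so patient's share is 30% × €12021 = €3606.30. That would push OOP to €6492.70, over the €6050 cap, so patient pays €6050 − €2886.40 = €3163.60.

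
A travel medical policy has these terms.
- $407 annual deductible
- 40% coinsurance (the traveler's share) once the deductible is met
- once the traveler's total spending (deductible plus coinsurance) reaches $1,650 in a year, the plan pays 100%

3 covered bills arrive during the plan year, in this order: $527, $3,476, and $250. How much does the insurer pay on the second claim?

$2,281

Bill 1, $527: $407 to deductible, leaving $120; 40% of $120 = $48. Cost to traveler: $455. OOP to date $455. Plan pays $527 − $455 = $72.
Bill 2, $3,476: deductible already satisfied, so traveler's share is 40% × $3,476 = $1,390.40. OOP would hit $1,845.40 > $1,650, so the cap limits the traveler to $1,650 − $455 = $1,195. Insurer: $3,476 − $1,195 = $2,281.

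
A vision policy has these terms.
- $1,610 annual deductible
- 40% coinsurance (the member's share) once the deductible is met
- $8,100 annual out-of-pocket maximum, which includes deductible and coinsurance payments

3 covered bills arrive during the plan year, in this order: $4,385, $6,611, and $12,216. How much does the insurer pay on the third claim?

Claim 1 ($4,385): $1,610 finishes the deductible; $2,775 goes to coinsurance; coinsurance $2,775 × 40% = $1,110. Member pays $2,720; OOP now $2,720. Plan pays $4,385 − $2,720 = $1,665.
Claim 2 ($6,611): 40% coinsurance on $6,611 = $2,644.40. Member pays $2,644.40; OOP now $5,364.40. Plan pays $6,611 − $2,644.40 = $3,966.60.
Claim 3 ($12,216): deductible met; 40% of $12,216 = $4,886.40. That would push OOP to $10,250.80, over the $8,100 cap, so member pays $8,100 − $5,364.40 = $2,735.60. Insurer: $12,216 − $2,735.60 = $9,480.40.

$9,480.40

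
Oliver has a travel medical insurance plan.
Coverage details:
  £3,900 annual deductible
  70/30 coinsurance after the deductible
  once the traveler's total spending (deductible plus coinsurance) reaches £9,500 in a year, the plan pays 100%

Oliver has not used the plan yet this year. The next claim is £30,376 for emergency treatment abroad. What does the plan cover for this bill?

£20,876

Deductible not yet touched, so the first £3,900 of the bill goes to the deductible.
That leaves £30,376 − £3,900 = £26,476 for coinsurance.
30% of £26,476 = £7,942.80 falls to the traveler.
So the traveler owes £3,900 + £7,942.80 = £11,842.80 before any cap.
Adding £11,842.80 to the £0 already spent would give £11,842.80, which exceeds the £9,500 cap; the traveler pays just £9,500 − £0 = £9,500.
The plan picks up £30,376 − £9,500 = £20,876.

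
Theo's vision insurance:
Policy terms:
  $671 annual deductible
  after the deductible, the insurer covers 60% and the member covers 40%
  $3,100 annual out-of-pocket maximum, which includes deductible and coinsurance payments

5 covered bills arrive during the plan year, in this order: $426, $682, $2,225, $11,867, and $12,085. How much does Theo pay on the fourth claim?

Claim 1 — $426: fully absorbed by the deductible. Cost to member: $426. OOP to date $426.
Claim 2 — $682: $245 finishes the deductible; $437 goes to coinsurance; coinsurance $437 × 40% = $174.80. Member owes $419.80 (running OOP $845.80).
Claim 3 — $2,225: deductible already satisfied, so member's share is 40% × $2,225 = $890. Member pays $890; OOP now $1,735.80.
Claim 4 — $11,867: deductible met; 40% of $11,867 = $4,746.80. OOP would hit $6,482.60 > $3,100, so the cap limits the member to $3,100 − $1,735.80 = $1,364.20.

$1,364.20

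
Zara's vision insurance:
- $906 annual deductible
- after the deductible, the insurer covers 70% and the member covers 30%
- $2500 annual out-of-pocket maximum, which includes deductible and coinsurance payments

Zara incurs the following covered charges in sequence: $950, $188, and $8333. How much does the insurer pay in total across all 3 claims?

Claim 1 — $950: $906 to deductible, leaving $44; coinsurance $44 × 30% = $13.20. Member pays $919.20; OOP now $919.20. Insurer: $950 − $919.20 = $30.80.
Claim 2 — $188: 30% coinsurance on $188 = $56.40. Member pays $56.40; OOP now $975.60. Plan pays $188 − $56.40 = $131.60.
Claim 3 — $8333: deductible already satisfied, so member's share is 30% × $8333 = $2499.90. Adding that to $975.60 gives $3475.50, past the $2500 cap; member pays only $2500 − $975.60 = $1524.40. Insurer: $8333 − $1524.40 = $6808.60.
Insurer total: $30.80 + $131.60 + $6808.60 = $6971.

$6971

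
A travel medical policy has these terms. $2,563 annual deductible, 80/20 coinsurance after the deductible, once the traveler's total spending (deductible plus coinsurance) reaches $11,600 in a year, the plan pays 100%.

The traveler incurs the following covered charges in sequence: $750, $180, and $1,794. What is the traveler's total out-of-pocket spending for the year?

$2,595.20

Bill 1, $750: all of it applies to the deductible. Cost to traveler: $750. OOP to date $750.
Bill 2, $180: entire amount goes to the deductible. Traveler pays $180; OOP now $930.
Bill 3, $1,794: $1,633 finishes the deductible; $161 goes to coinsurance; traveler's 20% is $32.20. Traveler pays $1,665.20; OOP now $2,595.20.
Summing the traveler's payments: $750 + $180 + $1,665.20 = $2,595.20.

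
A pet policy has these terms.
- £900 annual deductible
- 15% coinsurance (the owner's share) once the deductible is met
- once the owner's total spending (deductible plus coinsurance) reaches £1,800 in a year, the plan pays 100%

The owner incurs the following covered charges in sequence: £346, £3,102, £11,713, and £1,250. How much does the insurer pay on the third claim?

Claim 1 — £346: all of it applies to the deductible. Owner pays £346; OOP now £346. Plan pays £346 − £346 = £0.
Claim 2 — £3,102: £554 to deductible, leaving £2,548; owner's 15% is £382.20. Cost to owner: £936.20. OOP to date £1,282.20. Plan pays £3,102 − £936.20 = £2,165.80.
Claim 3 — £11,713: 15% coinsurance on £11,713 = £1,756.95. OOP would hit £3,039.15 > £1,800, so the cap limits the owner to £1,800 − £1,282.20 = £517.80. Plan pays £11,713 − £517.80 = £11,195.20.

£11,195.20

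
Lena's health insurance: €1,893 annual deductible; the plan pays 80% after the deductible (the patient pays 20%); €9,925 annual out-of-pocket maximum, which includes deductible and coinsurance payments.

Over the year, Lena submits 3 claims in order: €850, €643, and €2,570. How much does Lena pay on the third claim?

Bill 1, €850: all of it applies to the deductible. Patient pays €850; OOP now €850.
Bill 2, €643: all of it applies to the deductible. Patient owes €643 (running OOP €1,493).
Bill 3, €2,570: €400 finishes the deductible; €2,170 goes to coinsurance; coinsurance €2,170 × 20% = €434. Patient pays €834; OOP now €2,327.

€834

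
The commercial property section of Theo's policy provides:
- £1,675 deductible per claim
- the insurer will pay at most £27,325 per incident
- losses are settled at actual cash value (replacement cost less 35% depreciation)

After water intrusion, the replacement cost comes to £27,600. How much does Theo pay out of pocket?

At 35% depreciation, ACV = £27,600 − £9,660 = £17,940.
Less the £1,675 deductible: £17,940 − £1,675 = £16,265.
£16,265 ≤ £27,325, so the limit doesn't bind; insurer pays £16,265.
The business bears the rest of the original loss: £27,600 − £16,265 = £11,335.

£11,335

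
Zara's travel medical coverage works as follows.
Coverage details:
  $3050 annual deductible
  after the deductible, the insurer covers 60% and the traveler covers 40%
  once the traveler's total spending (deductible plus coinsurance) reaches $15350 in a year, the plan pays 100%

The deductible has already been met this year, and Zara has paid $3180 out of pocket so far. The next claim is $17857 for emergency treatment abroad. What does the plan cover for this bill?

The deductible is already satisfied, so the full bill goes to coinsurance.
Traveler's 40% share of $17857 is $7142.80.
Year-to-date out-of-pocket becomes $3180 + $7142.80 = $10322.80, still under the $15350 maximum, so no cap applies.
The insurer covers the remainder: $17857 − $7142.80 = $10714.20.

$10714.20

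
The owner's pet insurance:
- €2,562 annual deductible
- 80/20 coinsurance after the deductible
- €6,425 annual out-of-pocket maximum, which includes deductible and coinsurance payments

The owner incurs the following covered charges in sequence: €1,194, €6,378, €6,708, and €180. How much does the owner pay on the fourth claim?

€36

Claim 1 (€1,194): fully absorbed by the deductible. Owner pays €1,194; OOP now €1,194.
Claim 2 (€6,378): €1,368 finishes the deductible; €5,010 goes to coinsurance; 20% of €5,010 = €1,002. Owner owes €2,370 (running OOP €3,564).
Claim 3 (€6,708): deductible already satisfied, so owner's share is 20% × €6,708 = €1,341.60. Owner pays €1,341.60; OOP now €4,905.60.
Claim 4 (€180): 20% coinsurance on €180 = €36. Owner pays €36; OOP now €4,941.60.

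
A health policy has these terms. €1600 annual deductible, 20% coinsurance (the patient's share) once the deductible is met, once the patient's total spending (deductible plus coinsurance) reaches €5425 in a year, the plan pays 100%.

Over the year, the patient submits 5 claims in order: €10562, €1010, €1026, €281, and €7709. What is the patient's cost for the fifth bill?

€1541.80

Claim 1 (€10562): €1600 to deductible, leaving €8962; patient's 20% is €1792.40. Cost to patient: €3392.40. OOP to date €3392.40.
Claim 2 (€1010): 20% coinsurance on €1010 = €202. Patient owes €202 (running OOP €3594.40).
Claim 3 (€1026): deductible already satisfied, so patient's share is 20% × €1026 = €205.20. Patient owes €205.20 (running OOP €3799.60).
Claim 4 (€281): 20% coinsurance on €281 = €56.20. Cost to patient: €56.20. OOP to date €3855.80.
Claim 5 (€7709): 20% coinsurance on €7709 = €1541.80. Patient pays €1541.80; OOP now €5397.60.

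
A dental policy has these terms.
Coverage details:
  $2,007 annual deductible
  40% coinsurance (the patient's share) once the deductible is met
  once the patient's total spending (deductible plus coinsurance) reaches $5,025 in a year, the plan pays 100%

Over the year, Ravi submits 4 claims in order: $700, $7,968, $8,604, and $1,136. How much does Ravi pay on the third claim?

$353.60

Claim 1 — $700: entire amount goes to the deductible. Patient owes $700 (running OOP $700).
Claim 2 — $7,968: $1,307 to deductible, leaving $6,661; 40% of $6,661 = $2,664.40. Patient owes $3,971.40 (running OOP $4,671.40).
Claim 3 — $8,604: 40% coinsurance on $8,604 = $3,441.60. That would push OOP to $8,113, over the $5,025 cap, so patient pays $5,025 − $4,671.40 = $353.60.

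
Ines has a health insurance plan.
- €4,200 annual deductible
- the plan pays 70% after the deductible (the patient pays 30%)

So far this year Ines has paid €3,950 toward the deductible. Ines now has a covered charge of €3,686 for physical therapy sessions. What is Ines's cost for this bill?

€1,280.80

Remaining deductible: €4,200 − €3,950 = €250.
That leaves €3,686 − €250 = €3,436 for coinsurance.
Coinsurance: €3,436 × 30% = €1,030.80.
That puts the patient's cost at €250 + €1,030.80 = €1,280.80.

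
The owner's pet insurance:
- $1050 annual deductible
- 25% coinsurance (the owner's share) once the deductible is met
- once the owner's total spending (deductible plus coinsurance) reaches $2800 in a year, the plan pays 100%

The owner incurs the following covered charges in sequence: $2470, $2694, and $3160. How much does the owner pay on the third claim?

Claim 1 ($2470): $1050 finishes the deductible; $1420 goes to coinsurance; 25% of $1420 = $355. Owner owes $1405 (running OOP $1405).
Claim 2 ($2694): 25% coinsurance on $2694 = $673.50. Owner pays $673.50; OOP now $2078.50.
Claim 3 ($3160): deductible already satisfied, so owner's share is 25% × $3160 = $790. That would push OOP to $2868.50, over the $2800 cap, so owner pays $2800 − $2078.50 = $721.50.

$721.50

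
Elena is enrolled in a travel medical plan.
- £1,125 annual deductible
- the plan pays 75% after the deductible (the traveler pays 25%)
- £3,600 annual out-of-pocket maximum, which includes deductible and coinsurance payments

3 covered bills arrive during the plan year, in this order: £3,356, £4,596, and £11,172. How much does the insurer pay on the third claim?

Bill 1, £3,356: £1,125 to deductible, leaving £2,231; traveler's 25% is £557.75. Cost to traveler: £1,682.75. OOP to date £1,682.75. Plan pays £3,356 − £1,682.75 = £1,673.25.
Bill 2, £4,596: deductible already satisfied, so traveler's share is 25% × £4,596 = £1,149. Cost to traveler: £1,149. OOP to date £2,831.75. Plan pays £4,596 − £1,149 = £3,447.
Bill 3, £11,172: deductible already satisfied, so traveler's share is 25% × £11,172 = £2,793. OOP would hit £5,624.75 > £3,600, so the cap limits the traveler to £3,600 − £2,831.75 = £768.25. Insurer: £11,172 − £768.25 = £10,403.75.

£10,403.75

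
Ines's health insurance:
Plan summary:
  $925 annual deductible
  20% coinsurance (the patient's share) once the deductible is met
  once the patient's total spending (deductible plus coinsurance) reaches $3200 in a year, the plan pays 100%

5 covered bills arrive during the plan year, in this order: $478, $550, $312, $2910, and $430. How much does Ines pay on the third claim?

Bill 1, $478: fully absorbed by the deductible. Patient pays $478; OOP now $478.
Bill 2, $550: $447 to deductible, leaving $103; 20% of $103 = $20.60. Patient pays $467.60; OOP now $945.60.
Bill 3, $312: deductible already satisfied, so patient's share is 20% × $312 = $62.40. Patient owes $62.40 (running OOP $1008).

$62.40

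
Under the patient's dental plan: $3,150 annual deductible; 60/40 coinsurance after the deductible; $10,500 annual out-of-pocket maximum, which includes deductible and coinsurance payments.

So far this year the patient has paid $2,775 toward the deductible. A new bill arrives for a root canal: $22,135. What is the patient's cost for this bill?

$7,725

Remaining deductible: $3,150 − $2,775 = $375.
The remaining $21,760 (= $22,135 − $375) moves to coinsurance.
Patient's 40% share of $21,760 is $8,704.
So the patient owes $375 + $8,704 = $9,079 before any cap.
That would bring total out-of-pocket to $11,854, past the $10,500 cap. The patient is capped at $10,500 − $2,775 = $7,725 on this claim.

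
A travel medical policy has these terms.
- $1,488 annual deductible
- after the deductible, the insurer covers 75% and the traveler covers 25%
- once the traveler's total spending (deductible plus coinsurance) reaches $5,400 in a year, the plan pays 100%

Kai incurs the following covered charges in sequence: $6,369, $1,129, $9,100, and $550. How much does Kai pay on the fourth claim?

$134.50

Bill 1, $6,369: $1,488 finishes the deductible; $4,881 goes to coinsurance; 25% of $4,881 = $1,220.25. Traveler owes $2,708.25 (running OOP $2,708.25).
Bill 2, $1,129: 25% coinsurance on $1,129 = $282.25. Traveler pays $282.25; OOP now $2,990.50.
Bill 3, $9,100: deductible met; 25% of $9,100 = $2,275. Traveler owes $2,275 (running OOP $5,265.50).
Bill 4, $550: deductible met; 25% of $550 = $137.50. That would push OOP to $5,403, over the $5,400 cap, so traveler pays $5,400 − $5,265.50 = $134.50.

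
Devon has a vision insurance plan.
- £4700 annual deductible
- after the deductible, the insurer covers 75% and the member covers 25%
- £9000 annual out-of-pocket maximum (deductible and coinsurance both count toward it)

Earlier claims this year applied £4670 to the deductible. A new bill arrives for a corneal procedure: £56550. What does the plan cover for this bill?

£52220

Remaining deductible: £4700 − £4670 = £30.
The remaining £56520 (= £56550 − £30) moves to coinsurance.
25% of £56520 = £14130 falls to the member.
So the member owes £30 + £14130 = £14160 before any cap.
Adding £14160 to the £4670 already spent would give £18830, which exceeds the £9000 cap; the member pays just £9000 − £4670 = £4330.
The insurer covers the remainder: £56550 − £4330 = £52220.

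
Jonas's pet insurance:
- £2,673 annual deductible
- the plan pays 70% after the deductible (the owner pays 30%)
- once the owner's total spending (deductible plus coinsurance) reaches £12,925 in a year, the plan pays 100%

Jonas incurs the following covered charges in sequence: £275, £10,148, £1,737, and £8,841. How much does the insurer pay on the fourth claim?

Claim 1 (£275): entire amount goes to the deductible. Cost to owner: £275. OOP to date £275. Insurer: £275 − £275 = £0.
Claim 2 (£10,148): deductible takes £2,398, £7,750 remains; coinsurance £7,750 × 30% = £2,325. Owner owes £4,723 (running OOP £4,998). Insurer: £10,148 − £4,723 = £5,425.
Claim 3 (£1,737): deductible met; 30% of £1,737 = £521.10. Owner owes £521.10 (running OOP £5,519.10). Plan pays £1,737 − £521.10 = £1,215.90.
Claim 4 (£8,841): deductible already satisfied, so owner's share is 30% × £8,841 = £2,652.30. Owner owes £2,652.30 (running OOP £8,171.40). Plan pays £8,841 − £2,652.30 = £6,188.70.

£6,188.70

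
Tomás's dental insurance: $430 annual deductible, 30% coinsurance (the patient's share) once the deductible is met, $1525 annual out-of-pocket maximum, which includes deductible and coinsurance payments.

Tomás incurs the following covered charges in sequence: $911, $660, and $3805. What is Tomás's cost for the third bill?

$752.70

Claim 1 — $911: deductible takes $430, $481 remains; 30% of $481 = $144.30. Patient owes $574.30 (running OOP $574.30).
Claim 2 — $660: deductible met; 30% of $660 = $198. Patient owes $198 (running OOP $772.30).
Claim 3 — $3805: 30% coinsurance on $3805 = $1141.50. OOP would hit $1913.80 > $1525, so the cap limits the patient to $1525 − $772.30 = $752.70.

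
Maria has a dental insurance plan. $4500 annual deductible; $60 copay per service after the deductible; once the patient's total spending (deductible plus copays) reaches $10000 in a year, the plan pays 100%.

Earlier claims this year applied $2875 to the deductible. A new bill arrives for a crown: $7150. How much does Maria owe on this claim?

Remaining deductible: $4500 − $2875 = $1625.
After the $1625 deductible portion, $7150 − $1625 = $5525 is subject to the copay.
Copay on this service: $60.
So the patient owes $1625 + $60 = $1685 before any cap.
Total out-of-pocket so far would be $2875 + $1685 = $4560, below the $10000 cap — no reduction.

$1685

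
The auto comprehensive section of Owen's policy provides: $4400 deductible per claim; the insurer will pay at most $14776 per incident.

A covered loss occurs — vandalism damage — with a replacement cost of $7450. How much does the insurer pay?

After the deductible, $7450 − $4400 = $3050 remains.
$3050 is within the $14776 limit, so the insurer pays $3050.

$3050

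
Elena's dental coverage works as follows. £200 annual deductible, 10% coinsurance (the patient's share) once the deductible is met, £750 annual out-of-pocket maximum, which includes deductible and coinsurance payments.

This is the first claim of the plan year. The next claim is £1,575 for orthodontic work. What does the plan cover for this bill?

£1,237.50

The full £200 deductible is still open; £200 of this bill applies to it.
That leaves £1,575 − £200 = £1,375 for coinsurance.
Coinsurance: £1,375 × 10% = £137.50.
That puts the patient's cost at £200 + £137.50 = £337.50 before any cap.
Total out-of-pocket so far would be £0 + £337.50 = £337.50, below the £750 cap — no reduction.
The insurer covers the remainder: £1,575 − £337.50 = £1,237.50.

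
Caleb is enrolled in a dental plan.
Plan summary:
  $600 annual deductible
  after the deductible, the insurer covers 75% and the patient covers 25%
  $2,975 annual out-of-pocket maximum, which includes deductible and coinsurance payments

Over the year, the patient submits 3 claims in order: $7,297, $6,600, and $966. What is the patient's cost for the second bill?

$700.75

Claim 1 — $7,297: deductible takes $600, $6,697 remains; 25% of $6,697 = $1,674.25. Patient owes $2,274.25 (running OOP $2,274.25).
Claim 2 — $6,600: 25% coinsurance on $6,600 = $1,650. That would push OOP to $3,924.25, over the $2,975 cap, so patient pays $2,975 − $2,274.25 = $700.75.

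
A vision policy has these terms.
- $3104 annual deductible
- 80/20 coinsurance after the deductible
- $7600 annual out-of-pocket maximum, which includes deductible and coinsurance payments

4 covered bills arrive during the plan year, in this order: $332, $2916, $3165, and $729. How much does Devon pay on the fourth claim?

Claim 1 — $332: all of it applies to the deductible. Member pays $332; OOP now $332.
Claim 2 — $2916: $2772 to deductible, leaving $144; member's 20% is $28.80. Member owes $2800.80 (running OOP $3132.80).
Claim 3 — $3165: deductible already satisfied, so member's share is 20% × $3165 = $633. Member owes $633 (running OOP $3765.80).
Claim 4 — $729: 20% coinsurance on $729 = $145.80. Member pays $145.80; OOP now $3911.60.

$145.80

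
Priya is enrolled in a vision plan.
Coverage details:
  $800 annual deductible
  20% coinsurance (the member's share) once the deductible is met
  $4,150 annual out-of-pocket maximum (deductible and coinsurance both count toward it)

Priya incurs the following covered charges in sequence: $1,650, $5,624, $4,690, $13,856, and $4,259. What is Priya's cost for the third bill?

Claim 1 — $1,650: deductible takes $800, $850 remains; member's 20% is $170. Cost to member: $970. OOP to date $970.
Claim 2 — $5,624: 20% coinsurance on $5,624 = $1,124.80. Cost to member: $1,124.80. OOP to date $2,094.80.
Claim 3 — $4,690: deductible already satisfied, so member's share is 20% × $4,690 = $938. Member owes $938 (running OOP $3,032.80).

$938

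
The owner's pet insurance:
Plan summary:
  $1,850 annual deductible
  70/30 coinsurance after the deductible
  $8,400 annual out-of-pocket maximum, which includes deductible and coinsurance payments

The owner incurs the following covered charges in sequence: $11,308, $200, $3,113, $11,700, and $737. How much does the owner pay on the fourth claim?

Claim 1 — $11,308: $1,850 finishes the deductible; $9,458 goes to coinsurance; 30% of $9,458 = $2,837.40. Owner owes $4,687.40 (running OOP $4,687.40).
Claim 2 — $200: deductible met; 30% of $200 = $60. Owner pays $60; OOP now $4,747.40.
Claim 3 — $3,113: deductible already satisfied, so owner's share is 30% × $3,113 = $933.90. Cost to owner: $933.90. OOP to date $5,681.30.
Claim 4 — $11,700: deductible already satisfied, so owner's share is 30% × $11,700 = $3,510. Adding that to $5,681.30 gives $9,191.30, past the $8,400 cap; owner pays only $8,400 − $5,681.30 = $2,718.70.

$2,718.70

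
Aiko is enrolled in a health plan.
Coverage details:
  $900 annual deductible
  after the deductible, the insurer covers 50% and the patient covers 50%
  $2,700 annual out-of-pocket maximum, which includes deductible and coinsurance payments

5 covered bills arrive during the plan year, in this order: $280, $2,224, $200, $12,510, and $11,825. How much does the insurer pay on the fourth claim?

Claim 1 — $280: fully absorbed by the deductible. Cost to patient: $280. OOP to date $280. Plan pays $280 − $280 = $0.
Claim 2 — $2,224: $620 finishes the deductible; $1,604 goes to coinsurance; coinsurance $1,604 × 50% = $802. Patient owes $1,422 (running OOP $1,702). Plan pays $2,224 − $1,422 = $802.
Claim 3 — $200: deductible met; 50% of $200 = $100. Patient owes $100 (running OOP $1,802). Plan pays $200 − $100 = $100.
Claim 4 — $12,510: deductible met; 50% of $12,510 = $6,255. Adding that to $1,802 gives $8,057, past the $2,700 cap; patient pays only $2,700 − $1,802 = $898. Plan pays $12,510 − $898 = $11,612.

$11,612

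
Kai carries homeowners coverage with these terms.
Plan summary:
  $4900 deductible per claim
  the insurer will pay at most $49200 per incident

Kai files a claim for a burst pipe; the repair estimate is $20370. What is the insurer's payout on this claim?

Less the $4900 deductible: $20370 − $4900 = $15470.
$15470 is within the $49200 limit, so the insurer pays $15470.

$15470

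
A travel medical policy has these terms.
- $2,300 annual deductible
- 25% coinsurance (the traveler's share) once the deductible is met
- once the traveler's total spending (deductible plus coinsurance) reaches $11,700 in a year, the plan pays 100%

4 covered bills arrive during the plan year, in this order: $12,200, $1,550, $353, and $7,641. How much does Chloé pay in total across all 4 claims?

Claim 1 — $12,200: deductible takes $2,300, $9,900 remains; traveler's 25% is $2,475. Traveler owes $4,775 (running OOP $4,775).
Claim 2 — $1,550: 25% coinsurance on $1,550 = $387.50. Cost to traveler: $387.50. OOP to date $5,162.50.
Claim 3 — $353: deductible met; 25% of $353 = $88.25. Traveler pays $88.25; OOP now $5,250.75.
Claim 4 — $7,641: deductible already satisfied, so traveler's share is 25% × $7,641 = $1,910.25. Cost to traveler: $1,910.25. OOP to date $7,161.
Total paid by the traveler: $4,775 + $387.50 + $88.25 + $1,910.25 = $7,161.

$7,161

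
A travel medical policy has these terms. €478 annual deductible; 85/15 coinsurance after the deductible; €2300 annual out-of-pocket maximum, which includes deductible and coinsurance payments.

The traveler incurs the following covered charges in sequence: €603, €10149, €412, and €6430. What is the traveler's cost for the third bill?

#1 (€603): €478 finishes the deductible; €125 goes to coinsurance; coinsurance €125 × 15% = €18.75. Traveler owes €496.75 (running OOP €496.75).
#2 (€10149): deductible met; 15% of €10149 = €1522.35. Traveler pays €1522.35; OOP now €2019.10.
#3 (€412): 15% coinsurance on €412 = €61.80. Traveler owes €61.80 (running OOP €2080.90).

€61.80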